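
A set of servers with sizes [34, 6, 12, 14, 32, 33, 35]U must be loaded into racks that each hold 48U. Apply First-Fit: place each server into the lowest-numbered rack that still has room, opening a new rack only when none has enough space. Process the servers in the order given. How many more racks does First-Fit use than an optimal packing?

1

First-Fit: [34,6] [12,14] [32] [33] [35] → 5 racks.
Total size 166U; any packing needs at least ⌈166/48⌉ = 4 racks.
An optimal packing achieves that bound: [35,12] [34,14] [33,6] [32] → 4 racks.
Excess: 5 − 4 = 1.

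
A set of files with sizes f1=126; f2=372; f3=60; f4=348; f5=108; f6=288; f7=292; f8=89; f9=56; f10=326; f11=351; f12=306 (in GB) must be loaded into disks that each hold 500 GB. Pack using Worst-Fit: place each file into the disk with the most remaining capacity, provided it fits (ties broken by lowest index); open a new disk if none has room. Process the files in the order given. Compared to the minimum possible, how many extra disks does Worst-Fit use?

Worst-Fit: [126,372] [60,348] [108,288] [292,89,56] [326] [351] [306] → 7 disks.
7 files exceed 250 GB (half the capacity), and no two of those can share a disk, so at least 7 disks are needed.
So 7 is already optimal.

0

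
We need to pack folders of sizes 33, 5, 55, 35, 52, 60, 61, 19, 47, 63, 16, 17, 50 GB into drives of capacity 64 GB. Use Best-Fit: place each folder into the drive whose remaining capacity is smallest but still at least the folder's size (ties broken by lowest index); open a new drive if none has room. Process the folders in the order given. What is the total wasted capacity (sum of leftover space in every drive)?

63

drive 1: place 33 GB, 31 GB left
drive 1: place 5 GB, 26 GB left
drive 2: place 55 GB, 9 GB left
drive 3: place 35 GB, 29 GB left
drive 4: place 52 GB, 12 GB left
drive 5: place 60 GB, 4 GB left
drive 6: place 61 GB, 3 GB left
drive 1: place 19 GB, 7 GB left
drive 7: place 47 GB, 17 GB left
drive 8: place 63 GB, 1 GB left
drive 7: place 16 GB, 1 GB left
drive 3: place 17 GB, 12 GB left
drive 9: place 50 GB, 14 GB left
9 drives × 64 GB = 576 GB; used 513 GB; unused 63 GB.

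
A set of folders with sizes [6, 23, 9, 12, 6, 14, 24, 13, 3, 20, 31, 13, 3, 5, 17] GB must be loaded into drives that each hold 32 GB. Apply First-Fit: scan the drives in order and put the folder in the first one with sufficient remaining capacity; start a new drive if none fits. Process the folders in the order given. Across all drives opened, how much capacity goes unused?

25

drive 1: place 6 GB, 26 GB left
drive 1: place 23 GB, 3 GB left
drive 2: place 9 GB, 23 GB left
drive 2: place 12 GB, 11 GB left
drive 2: place 6 GB, 5 GB left
drive 3: place 14 GB, 18 GB left
drive 4: place 24 GB, 8 GB left
drive 3: place 13 GB, 5 GB left
drive 1: place 3 GB, 0 GB left
drive 5: place 20 GB, 12 GB left
drive 6: place 31 GB, 1 GB left
drive 7: place 13 GB, 19 GB left
drive 2: place 3 GB, 2 GB left
drive 3: place 5 GB, 0 GB left
drive 7: place 17 GB, 2 GB left
7 drives × 32 GB = 224 GB; used 199 GB; unused 25 GB.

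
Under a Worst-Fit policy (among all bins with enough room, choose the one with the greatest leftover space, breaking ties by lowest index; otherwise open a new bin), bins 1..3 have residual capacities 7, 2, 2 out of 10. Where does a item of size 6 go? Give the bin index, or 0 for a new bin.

1

Bins with room: bin 1 (7).
Most room is bin 1 with 7 free.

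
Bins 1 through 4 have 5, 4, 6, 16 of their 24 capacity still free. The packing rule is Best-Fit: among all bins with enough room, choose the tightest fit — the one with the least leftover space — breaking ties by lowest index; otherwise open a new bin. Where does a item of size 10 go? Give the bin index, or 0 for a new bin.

Bins with room: bin 4 (16).
Tightest fit is bin 4 with 16 free.

4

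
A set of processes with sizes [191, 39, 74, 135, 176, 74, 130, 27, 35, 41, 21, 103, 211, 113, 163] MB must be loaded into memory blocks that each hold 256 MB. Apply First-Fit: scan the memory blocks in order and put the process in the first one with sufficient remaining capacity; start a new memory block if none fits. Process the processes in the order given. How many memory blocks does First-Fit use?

7 memory blocks

memory block 1: place 191 MB, 65 MB left
memory block 1: place 39 MB, 26 MB left
memory block 2: place 74 MB, 182 MB left
memory block 2: place 135 MB, 47 MB left
memory block 3: place 176 MB, 80 MB left
memory block 3: place 74 MB, 6 MB left
memory block 4: place 130 MB, 126 MB left
memory block 2: place 27 MB, 20 MB left
memory block 4: place 35 MB, 91 MB left
memory block 4: place 41 MB, 50 MB left
memory block 1: place 21 MB, 5 MB left
memory block 5: place 103 MB, 153 MB left
memory block 6: place 211 MB, 45 MB left
memory block 5: place 113 MB, 40 MB left
memory block 7: place 163 MB, 93 MB left
Final memory blocks: [191,39,21] [74,135,27] [176,74] [130,35,41] [103,113] [211] [163].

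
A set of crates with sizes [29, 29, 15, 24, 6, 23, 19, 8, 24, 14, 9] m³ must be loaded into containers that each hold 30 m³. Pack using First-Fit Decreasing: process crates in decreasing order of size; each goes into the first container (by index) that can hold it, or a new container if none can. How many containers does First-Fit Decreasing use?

Sorted descending: 29, 29, 24, 24, 23, 19, 15, 14, 9, 8, 6.
Put 29 m³ in container 1; 1 m³ remain.
Put 29 m³ in container 2; 1 m³ remain.
Put 24 m³ in container 3; 6 m³ remain.
Put 24 m³ in container 4; 6 m³ remain.
Put 23 m³ in container 5; 7 m³ remain.
Put 19 m³ in container 6; 11 m³ remain.
Put 15 m³ in container 7; 15 m³ remain.
Put 14 m³ in container 7; 1 m³ remain.
Put 9 m³ in container 6; 2 m³ remain.
Put 8 m³ in container 8; 22 m³ remain.
Put 6 m³ in container 3; 0 m³ remain.

8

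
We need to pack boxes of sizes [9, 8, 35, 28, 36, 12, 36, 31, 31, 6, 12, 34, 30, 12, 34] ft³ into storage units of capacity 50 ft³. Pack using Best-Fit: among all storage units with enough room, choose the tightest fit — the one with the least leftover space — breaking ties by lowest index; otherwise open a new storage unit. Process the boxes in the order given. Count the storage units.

Put 9 ft³ in storage unit 1; 41 ft³ remain.
Put 8 ft³ in storage unit 1; 33 ft³ remain.
Put 35 ft³ in storage unit 2; 15 ft³ remain.
Put 28 ft³ in storage unit 1; 5 ft³ remain.
Put 36 ft³ in storage unit 3; 14 ft³ remain.
Put 12 ft³ in storage unit 3; 2 ft³ remain.
Put 36 ft³ in storage unit 4; 14 ft³ remain.
Put 31 ft³ in storage unit 5; 19 ft³ remain.
Put 31 ft³ in storage unit 6; 19 ft³ remain.
Put 6 ft³ in storage unit 4; 8 ft³ remain.
Put 12 ft³ in storage unit 2; 3 ft³ remain.
Put 34 ft³ in storage unit 7; 16 ft³ remain.
Put 30 ft³ in storage unit 8; 20 ft³ remain.
Put 12 ft³ in storage unit 7; 4 ft³ remain.
Put 34 ft³ in storage unit 9; 16 ft³ remain.

9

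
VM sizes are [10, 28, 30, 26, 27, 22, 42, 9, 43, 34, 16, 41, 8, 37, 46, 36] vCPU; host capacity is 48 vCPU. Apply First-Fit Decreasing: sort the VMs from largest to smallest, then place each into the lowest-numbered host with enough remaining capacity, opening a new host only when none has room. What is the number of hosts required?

Sorted descending: 46, 43, 42, 41, 37, 36, 34, 30, 28, 27, 26, 22, 16, 10, 9, 8.
host 1: place 46 vCPU, 2 vCPU left
host 2: place 43 vCPU, 5 vCPU left
host 3: place 42 vCPU, 6 vCPU left
host 4: place 41 vCPU, 7 vCPU left
host 5: place 37 vCPU, 11 vCPU left
host 6: place 36 vCPU, 12 vCPU left
host 7: place 34 vCPU, 14 vCPU left
host 8: place 30 vCPU, 18 vCPU left
host 9: place 28 vCPU, 20 vCPU left
host 10: place 27 vCPU, 21 vCPU left
host 11: place 26 vCPU, 22 vCPU left
host 11: place 22 vCPU, 0 vCPU left
host 8: place 16 vCPU, 2 vCPU left
host 5: place 10 vCPU, 1 vCPU left
host 6: place 9 vCPU, 3 vCPU left
host 7: place 8 vCPU, 6 vCPU left

11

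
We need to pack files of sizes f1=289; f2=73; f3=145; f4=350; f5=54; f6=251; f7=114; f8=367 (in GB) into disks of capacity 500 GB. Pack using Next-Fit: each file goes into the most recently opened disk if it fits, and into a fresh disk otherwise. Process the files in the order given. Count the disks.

4

disk 1: place f1 (289 GB), 211 GB left
disk 1: place f2 (73 GB), 138 GB left
disk 2: place f3 (145 GB), 355 GB left
disk 2: place f4 (350 GB), 5 GB left
disk 3: place f5 (54 GB), 446 GB left
disk 3: place f6 (251 GB), 195 GB left
disk 3: place f7 (114 GB), 81 GB left
disk 4: place f8 (367 GB), 133 GB left
Final disks: [289,73] [145,350] [54,251,114] [367].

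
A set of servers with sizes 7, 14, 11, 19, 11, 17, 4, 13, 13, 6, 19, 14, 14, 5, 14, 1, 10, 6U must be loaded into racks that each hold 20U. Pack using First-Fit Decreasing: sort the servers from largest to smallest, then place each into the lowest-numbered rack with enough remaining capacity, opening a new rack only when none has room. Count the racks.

12 racks

Sorted descending: 19, 19, 17, 14, 14, 14, 14, 13, 13, 11, 11, 10, 7, 6, 6, 5, 4, 1.
19U → rack 1 (remaining 1U)
19U → rack 2 (remaining 1U)
17U → rack 3 (remaining 3U)
14U → rack 4 (remaining 6U)
14U → rack 5 (remaining 6U)
14U → rack 6 (remaining 6U)
14U → rack 7 (remaining 6U)
13U → rack 8 (remaining 7U)
13U → rack 9 (remaining 7U)
11U → rack 10 (remaining 9U)
11U → rack 11 (remaining 9U)
10U → rack 12 (remaining 10U)
7U → rack 8 (remaining 0U)
6U → rack 4 (remaining 0U)
6U → rack 5 (remaining 0U)
5U → rack 6 (remaining 1U)
4U → rack 7 (remaining 2U)
1U → rack 1 (remaining 0U)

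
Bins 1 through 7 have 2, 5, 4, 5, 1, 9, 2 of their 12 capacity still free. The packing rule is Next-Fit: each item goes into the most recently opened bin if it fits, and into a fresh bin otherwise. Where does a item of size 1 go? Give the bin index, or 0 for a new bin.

Next-Fit only looks at bin 7, which has 2 free.
1 fits there.

7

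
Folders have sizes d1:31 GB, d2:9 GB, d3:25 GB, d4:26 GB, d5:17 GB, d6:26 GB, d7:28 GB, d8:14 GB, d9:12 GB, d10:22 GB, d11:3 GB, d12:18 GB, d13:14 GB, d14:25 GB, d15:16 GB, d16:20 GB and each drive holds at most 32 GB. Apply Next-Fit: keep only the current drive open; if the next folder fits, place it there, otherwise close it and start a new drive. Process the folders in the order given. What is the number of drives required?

13 drives

d1 (31 GB) → drive 1 (remaining 1 GB)
d2 (9 GB) → drive 2 (remaining 23 GB)
d3 (25 GB) → drive 3 (remaining 7 GB)
d4 (26 GB) → drive 4 (remaining 6 GB)
d5 (17 GB) → drive 5 (remaining 15 GB)
d6 (26 GB) → drive 6 (remaining 6 GB)
d7 (28 GB) → drive 7 (remaining 4 GB)
d8 (14 GB) → drive 8 (remaining 18 GB)
d9 (12 GB) → drive 8 (remaining 6 GB)
d10 (22 GB) → drive 9 (remaining 10 GB)
d11 (3 GB) → drive 9 (remaining 7 GB)
d12 (18 GB) → drive 10 (remaining 14 GB)
d13 (14 GB) → drive 10 (remaining 0 GB)
d14 (25 GB) → drive 11 (remaining 7 GB)
d15 (16 GB) → drive 12 (remaining 16 GB)
d16 (20 GB) → drive 13 (remaining 12 GB)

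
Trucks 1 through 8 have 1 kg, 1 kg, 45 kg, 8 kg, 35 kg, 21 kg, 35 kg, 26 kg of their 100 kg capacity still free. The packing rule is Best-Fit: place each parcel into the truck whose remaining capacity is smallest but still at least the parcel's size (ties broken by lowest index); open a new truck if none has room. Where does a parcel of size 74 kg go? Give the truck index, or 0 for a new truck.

No truck has ≥ 74 kg free, so a new truck is opened.

0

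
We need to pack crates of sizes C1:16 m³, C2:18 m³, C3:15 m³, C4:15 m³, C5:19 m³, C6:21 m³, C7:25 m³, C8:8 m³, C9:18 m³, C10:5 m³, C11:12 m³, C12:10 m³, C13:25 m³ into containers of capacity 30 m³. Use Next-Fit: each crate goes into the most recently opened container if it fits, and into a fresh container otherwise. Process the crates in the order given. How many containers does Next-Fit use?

C1 (16 m³) → container 1 (remaining 14 m³)
C2 (18 m³) → container 2 (remaining 12 m³)
C3 (15 m³) → container 3 (remaining 15 m³)
C4 (15 m³) → container 3 (remaining 0 m³)
C5 (19 m³) → container 4 (remaining 11 m³)
C6 (21 m³) → container 5 (remaining 9 m³)
C7 (25 m³) → container 6 (remaining 5 m³)
C8 (8 m³) → container 7 (remaining 22 m³)
C9 (18 m³) → container 7 (remaining 4 m³)
C10 (5 m³) → container 8 (remaining 25 m³)
C11 (12 m³) → container 8 (remaining 13 m³)
C12 (10 m³) → container 8 (remaining 3 m³)
C13 (25 m³) → container 9 (remaining 5 m³)

9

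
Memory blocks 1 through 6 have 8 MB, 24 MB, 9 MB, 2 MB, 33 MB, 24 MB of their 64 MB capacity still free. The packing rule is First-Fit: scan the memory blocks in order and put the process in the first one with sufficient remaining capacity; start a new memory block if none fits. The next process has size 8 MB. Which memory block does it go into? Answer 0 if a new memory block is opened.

1

Memory blocks with room: memory block 1 (8 MB), memory block 2 (24 MB), memory block 3 (9 MB), memory block 5 (33 MB), memory block 6 (24 MB).
The first with room is memory block 1.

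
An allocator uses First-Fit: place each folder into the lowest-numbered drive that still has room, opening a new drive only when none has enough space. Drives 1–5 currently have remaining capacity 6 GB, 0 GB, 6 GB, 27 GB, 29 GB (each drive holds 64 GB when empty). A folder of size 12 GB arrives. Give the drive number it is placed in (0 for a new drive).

Drives with room: drive 4 (27 GB), drive 5 (29 GB).
The first with room is drive 4.

4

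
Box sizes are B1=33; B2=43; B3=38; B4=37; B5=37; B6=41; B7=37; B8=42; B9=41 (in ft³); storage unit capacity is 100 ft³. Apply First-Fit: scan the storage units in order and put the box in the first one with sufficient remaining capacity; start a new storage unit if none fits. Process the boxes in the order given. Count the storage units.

5

Put B1 (33 ft³) in storage unit 1; 67 ft³ remain.
Put B2 (43 ft³) in storage unit 1; 24 ft³ remain.
Put B3 (38 ft³) in storage unit 2; 62 ft³ remain.
Put B4 (37 ft³) in storage unit 2; 25 ft³ remain.
Put B5 (37 ft³) in storage unit 3; 63 ft³ remain.
Put B6 (41 ft³) in storage unit 3; 22 ft³ remain.
Put B7 (37 ft³) in storage unit 4; 63 ft³ remain.
Put B8 (42 ft³) in storage unit 4; 21 ft³ remain.
Put B9 (41 ft³) in storage unit 5; 59 ft³ remain.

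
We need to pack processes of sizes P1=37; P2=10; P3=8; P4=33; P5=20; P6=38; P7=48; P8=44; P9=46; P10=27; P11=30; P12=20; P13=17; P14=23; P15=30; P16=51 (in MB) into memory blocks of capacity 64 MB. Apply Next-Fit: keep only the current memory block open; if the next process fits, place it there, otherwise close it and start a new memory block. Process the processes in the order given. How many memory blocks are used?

P1 (37 MB) → memory block 1 (remaining 27 MB)
P2 (10 MB) → memory block 1 (remaining 17 MB)
P3 (8 MB) → memory block 1 (remaining 9 MB)
P4 (33 MB) → memory block 2 (remaining 31 MB)
P5 (20 MB) → memory block 2 (remaining 11 MB)
P6 (38 MB) → memory block 3 (remaining 26 MB)
P7 (48 MB) → memory block 4 (remaining 16 MB)
P8 (44 MB) → memory block 5 (remaining 20 MB)
P9 (46 MB) → memory block 6 (remaining 18 MB)
P10 (27 MB) → memory block 7 (remaining 37 MB)
P11 (30 MB) → memory block 7 (remaining 7 MB)
P12 (20 MB) → memory block 8 (remaining 44 MB)
P13 (17 MB) → memory block 8 (remaining 27 MB)
P14 (23 MB) → memory block 8 (remaining 4 MB)
P15 (30 MB) → memory block 9 (remaining 34 MB)
P16 (51 MB) → memory block 10 (remaining 13 MB)
Final memory blocks: [37,10,8] [33,20] [38] [48] [44] [46] [27,30] [20,17,23] [30] [51].

10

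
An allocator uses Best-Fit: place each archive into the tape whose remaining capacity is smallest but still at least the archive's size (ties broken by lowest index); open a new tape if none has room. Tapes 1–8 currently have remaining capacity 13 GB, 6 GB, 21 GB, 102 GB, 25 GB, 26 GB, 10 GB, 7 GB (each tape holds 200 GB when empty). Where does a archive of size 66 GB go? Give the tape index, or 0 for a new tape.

Tapes with room: tape 4 (102 GB).
Tightest fit is tape 4 with 102 GB free.

4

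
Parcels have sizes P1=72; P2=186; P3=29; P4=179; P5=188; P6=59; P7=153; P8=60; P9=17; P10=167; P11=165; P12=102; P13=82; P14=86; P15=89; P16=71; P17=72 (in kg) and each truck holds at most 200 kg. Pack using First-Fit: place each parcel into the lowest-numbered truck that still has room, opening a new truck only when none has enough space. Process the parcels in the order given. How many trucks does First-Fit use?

P1 (72 kg) → truck 1 (remaining 128 kg)
P2 (186 kg) → truck 2 (remaining 14 kg)
P3 (29 kg) → truck 1 (remaining 99 kg)
P4 (179 kg) → truck 3 (remaining 21 kg)
P5 (188 kg) → truck 4 (remaining 12 kg)
P6 (59 kg) → truck 1 (remaining 40 kg)
P7 (153 kg) → truck 5 (remaining 47 kg)
P8 (60 kg) → truck 6 (remaining 140 kg)
P9 (17 kg) → truck 1 (remaining 23 kg)
P10 (167 kg) → truck 7 (remaining 33 kg)
P11 (165 kg) → truck 8 (remaining 35 kg)
P12 (102 kg) → truck 6 (remaining 38 kg)
P13 (82 kg) → truck 9 (remaining 118 kg)
P14 (86 kg) → truck 9 (remaining 32 kg)
P15 (89 kg) → truck 10 (remaining 111 kg)
P16 (71 kg) → truck 10 (remaining 40 kg)
P17 (72 kg) → truck 11 (remaining 128 kg)
Final trucks: [72,29,59,17] [186] [179] [188] [153] [60,102] [167] [165] [82,86] [89,71] [72].

11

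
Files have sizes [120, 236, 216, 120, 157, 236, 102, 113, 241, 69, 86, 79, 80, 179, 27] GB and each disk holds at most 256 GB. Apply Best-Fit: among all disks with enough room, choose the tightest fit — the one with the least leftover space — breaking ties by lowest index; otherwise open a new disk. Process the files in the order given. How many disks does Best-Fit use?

Put 120 GB in disk 1; 136 GB remain.
Put 236 GB in disk 2; 20 GB remain.
Put 216 GB in disk 3; 40 GB remain.
Put 120 GB in disk 1; 16 GB remain.
Put 157 GB in disk 4; 99 GB remain.
Put 236 GB in disk 5; 20 GB remain.
Put 102 GB in disk 6; 154 GB remain.
Put 113 GB in disk 6; 41 GB remain.
Put 241 GB in disk 7; 15 GB remain.
Put 69 GB in disk 4; 30 GB remain.
Put 86 GB in disk 8; 170 GB remain.
Put 79 GB in disk 8; 91 GB remain.
Put 80 GB in disk 8; 11 GB remain.
Put 179 GB in disk 9; 77 GB remain.
Put 27 GB in disk 4; 3 GB remain.

9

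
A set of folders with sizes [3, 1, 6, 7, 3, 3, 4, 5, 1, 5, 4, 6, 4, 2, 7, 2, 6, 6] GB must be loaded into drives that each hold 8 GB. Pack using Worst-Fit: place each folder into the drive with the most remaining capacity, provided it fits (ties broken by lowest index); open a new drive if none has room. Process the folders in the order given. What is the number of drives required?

11 drives

drive 1: place 3 GB, 5 GB left
drive 1: place 1 GB, 4 GB left
drive 2: place 6 GB, 2 GB left
drive 3: place 7 GB, 1 GB left
drive 1: place 3 GB, 1 GB left
drive 4: place 3 GB, 5 GB left
drive 4: place 4 GB, 1 GB left
drive 5: place 5 GB, 3 GB left
drive 5: place 1 GB, 2 GB left
drive 6: place 5 GB, 3 GB left
drive 7: place 4 GB, 4 GB left
drive 8: place 6 GB, 2 GB left
drive 7: place 4 GB, 0 GB left
drive 6: place 2 GB, 1 GB left
drive 9: place 7 GB, 1 GB left
drive 2: place 2 GB, 0 GB left
drive 10: place 6 GB, 2 GB left
drive 11: place 6 GB, 2 GB left
Final drives: [3,1,3] [6,2] [7] [3,4] [5,1] [5,2] [4,4] [6] [7] [6] [6].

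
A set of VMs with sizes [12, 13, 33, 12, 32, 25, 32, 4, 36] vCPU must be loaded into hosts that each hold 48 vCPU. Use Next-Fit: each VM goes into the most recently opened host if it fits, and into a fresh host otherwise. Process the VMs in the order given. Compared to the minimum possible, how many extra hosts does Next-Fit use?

1

Next-Fit: [12,13] [33,12] [32] [25] [32,4] [36] → 6 hosts.
Total size 199 vCPU; any packing needs at least ⌈199/48⌉ = 5 hosts.
An optimal packing achieves that bound: [36,12] [33,13] [32,12,4] [32] [25] → 5 hosts.
Excess: 6 − 5 = 1.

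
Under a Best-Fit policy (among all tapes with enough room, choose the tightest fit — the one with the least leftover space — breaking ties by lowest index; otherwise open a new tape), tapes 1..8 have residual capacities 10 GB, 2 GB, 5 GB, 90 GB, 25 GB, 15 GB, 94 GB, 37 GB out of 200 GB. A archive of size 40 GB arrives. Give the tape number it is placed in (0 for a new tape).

Tapes with room: tape 4 (90 GB), tape 7 (94 GB).
Tightest fit is tape 4 with 90 GB free.

4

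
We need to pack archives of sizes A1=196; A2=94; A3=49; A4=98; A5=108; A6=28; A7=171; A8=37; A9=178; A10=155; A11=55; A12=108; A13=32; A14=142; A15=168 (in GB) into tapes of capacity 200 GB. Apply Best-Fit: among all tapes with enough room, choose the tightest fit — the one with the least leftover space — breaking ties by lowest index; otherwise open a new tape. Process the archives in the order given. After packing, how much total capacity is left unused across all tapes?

381

Put A1 (196 GB) in tape 1; 4 GB remain.
Put A2 (94 GB) in tape 2; 106 GB remain.
Put A3 (49 GB) in tape 2; 57 GB remain.
Put A4 (98 GB) in tape 3; 102 GB remain.
Put A5 (108 GB) in tape 4; 92 GB remain.
Put A6 (28 GB) in tape 2; 29 GB remain.
Put A7 (171 GB) in tape 5; 29 GB remain.
Put A8 (37 GB) in tape 4; 55 GB remain.
Put A9 (178 GB) in tape 6; 22 GB remain.
Put A10 (155 GB) in tape 7; 45 GB remain.
Put A11 (55 GB) in tape 4; 0 GB remain.
Put A12 (108 GB) in tape 8; 92 GB remain.
Put A13 (32 GB) in tape 7; 13 GB remain.
Put A14 (142 GB) in tape 9; 58 GB remain.
Put A15 (168 GB) in tape 10; 32 GB remain.
10 tapes × 200 GB = 2000 GB; used 1619 GB; unused 381 GB.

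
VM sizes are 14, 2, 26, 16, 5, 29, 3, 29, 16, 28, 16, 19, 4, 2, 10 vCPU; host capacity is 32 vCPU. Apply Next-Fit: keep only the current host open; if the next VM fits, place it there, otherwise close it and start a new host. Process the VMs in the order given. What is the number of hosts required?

host 1: place 14 vCPU, 18 vCPU left
host 1: place 2 vCPU, 16 vCPU left
host 2: place 26 vCPU, 6 vCPU left
host 3: place 16 vCPU, 16 vCPU left
host 3: place 5 vCPU, 11 vCPU left
host 4: place 29 vCPU, 3 vCPU left
host 4: place 3 vCPU, 0 vCPU left
host 5: place 29 vCPU, 3 vCPU left
host 6: place 16 vCPU, 16 vCPU left
host 7: place 28 vCPU, 4 vCPU left
host 8: place 16 vCPU, 16 vCPU left
host 9: place 19 vCPU, 13 vCPU left
host 9: place 4 vCPU, 9 vCPU left
host 9: place 2 vCPU, 7 vCPU left
host 10: place 10 vCPU, 22 vCPU left
Final hosts: [14,2] [26] [16,5] [29,3] [29] [16] [28] [16] [19,4,2] [10].

10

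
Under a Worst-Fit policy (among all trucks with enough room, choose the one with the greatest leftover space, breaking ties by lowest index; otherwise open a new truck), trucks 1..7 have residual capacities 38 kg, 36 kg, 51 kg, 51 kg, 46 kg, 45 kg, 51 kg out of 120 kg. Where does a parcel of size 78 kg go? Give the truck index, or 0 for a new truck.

0

No truck has ≥ 78 kg free, so a new truck is opened.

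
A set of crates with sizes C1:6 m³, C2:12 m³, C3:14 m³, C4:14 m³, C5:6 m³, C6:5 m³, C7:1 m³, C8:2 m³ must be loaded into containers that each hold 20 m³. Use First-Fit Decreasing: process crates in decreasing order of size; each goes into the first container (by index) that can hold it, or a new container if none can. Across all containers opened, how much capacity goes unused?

0

Sorted descending: 14, 14, 12, 6, 6, 5, 2, 1.
14 m³ → container 1 (remaining 6 m³)
14 m³ → container 2 (remaining 6 m³)
12 m³ → container 3 (remaining 8 m³)
6 m³ → container 1 (remaining 0 m³)
6 m³ → container 2 (remaining 0 m³)
5 m³ → container 3 (remaining 3 m³)
2 m³ → container 3 (remaining 1 m³)
1 m³ → container 3 (remaining 0 m³)
3 containers × 20 m³ = 60 m³; used 60 m³; unused 0 m³.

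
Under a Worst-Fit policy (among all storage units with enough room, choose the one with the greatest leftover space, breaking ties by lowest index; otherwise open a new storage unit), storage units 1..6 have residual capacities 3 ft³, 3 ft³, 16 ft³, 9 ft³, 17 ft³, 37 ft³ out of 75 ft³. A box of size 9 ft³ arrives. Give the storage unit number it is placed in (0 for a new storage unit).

Storage units with room: storage unit 3 (16 ft³), storage unit 4 (9 ft³), storage unit 5 (17 ft³), storage unit 6 (37 ft³).
Most room is storage unit 6 with 37 ft³ free.

6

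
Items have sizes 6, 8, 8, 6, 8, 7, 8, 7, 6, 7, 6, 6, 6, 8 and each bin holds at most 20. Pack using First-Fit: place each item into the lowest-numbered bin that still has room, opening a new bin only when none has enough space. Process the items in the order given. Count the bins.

6 bins

bin 1: place 6, 14 left
bin 1: place 8, 6 left
bin 2: place 8, 12 left
bin 1: place 6, 0 left
bin 2: place 8, 4 left
bin 3: place 7, 13 left
bin 3: place 8, 5 left
bin 4: place 7, 13 left
bin 4: place 6, 7 left
bin 4: place 7, 0 left
bin 5: place 6, 14 left
bin 5: place 6, 8 left
bin 5: place 6, 2 left
bin 6: place 8, 12 left
Final bins: [6,8,6] [8,8] [7,8] [7,6,7] [6,6,6] [8].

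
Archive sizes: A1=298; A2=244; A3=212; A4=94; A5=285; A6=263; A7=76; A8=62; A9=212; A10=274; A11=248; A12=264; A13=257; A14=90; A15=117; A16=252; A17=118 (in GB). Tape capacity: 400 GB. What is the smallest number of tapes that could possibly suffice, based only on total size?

9

Total size = 298 + 244 + 212 + 94 + 285 + 263 + 76 + 62 + 212 + 274 + 248 + 264 + 257 + 90 + 117 + 252 + 118 = 3366 GB.
⌈3366 / 400⌉ = 9.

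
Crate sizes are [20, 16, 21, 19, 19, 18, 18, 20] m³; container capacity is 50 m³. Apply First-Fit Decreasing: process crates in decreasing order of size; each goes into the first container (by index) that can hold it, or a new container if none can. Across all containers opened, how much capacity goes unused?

49

Sorted descending: 21, 20, 20, 19, 19, 18, 18, 16.
Put 21 m³ in container 1; 29 m³ remain.
Put 20 m³ in container 1; 9 m³ remain.
Put 20 m³ in container 2; 30 m³ remain.
Put 19 m³ in container 2; 11 m³ remain.
Put 19 m³ in container 3; 31 m³ remain.
Put 18 m³ in container 3; 13 m³ remain.
Put 18 m³ in container 4; 32 m³ remain.
Put 16 m³ in container 4; 16 m³ remain.
4 containers × 50 m³ = 200 m³; used 151 m³; unused 49 m³.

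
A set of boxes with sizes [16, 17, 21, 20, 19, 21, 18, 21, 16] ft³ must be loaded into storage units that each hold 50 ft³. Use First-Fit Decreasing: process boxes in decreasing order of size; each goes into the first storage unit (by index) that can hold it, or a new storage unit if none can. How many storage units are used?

4 storage units

Sorted descending: 21, 21, 21, 20, 19, 18, 17, 16, 16.
Put 21 ft³ in storage unit 1; 29 ft³ remain.
Put 21 ft³ in storage unit 1; 8 ft³ remain.
Put 21 ft³ in storage unit 2; 29 ft³ remain.
Put 20 ft³ in storage unit 2; 9 ft³ remain.
Put 19 ft³ in storage unit 3; 31 ft³ remain.
Put 18 ft³ in storage unit 3; 13 ft³ remain.
Put 17 ft³ in storage unit 4; 33 ft³ remain.
Put 16 ft³ in storage unit 4; 17 ft³ remain.
Put 16 ft³ in storage unit 4; 1 ft³ remain.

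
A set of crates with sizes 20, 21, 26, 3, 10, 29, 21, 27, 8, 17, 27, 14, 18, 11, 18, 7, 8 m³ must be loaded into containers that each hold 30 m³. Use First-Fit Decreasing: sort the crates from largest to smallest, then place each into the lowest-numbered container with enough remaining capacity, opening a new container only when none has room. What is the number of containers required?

11

Sorted descending: 29, 27, 27, 26, 21, 21, 20, 18, 18, 17, 14, 11, 10, 8, 8, 7, 3.
Put 29 m³ in container 1; 1 m³ remain.
Put 27 m³ in container 2; 3 m³ remain.
Put 27 m³ in container 3; 3 m³ remain.
Put 26 m³ in container 4; 4 m³ remain.
Put 21 m³ in container 5; 9 m³ remain.
Put 21 m³ in container 6; 9 m³ remain.
Put 20 m³ in container 7; 10 m³ remain.
Put 18 m³ in container 8; 12 m³ remain.
Put 18 m³ in container 9; 12 m³ remain.
Put 17 m³ in container 10; 13 m³ remain.
Put 14 m³ in container 11; 16 m³ remain.
Put 11 m³ in container 8; 1 m³ remain.
Put 10 m³ in container 7; 0 m³ remain.
Put 8 m³ in container 5; 1 m³ remain.
Put 8 m³ in container 6; 1 m³ remain.
Put 7 m³ in container 9; 5 m³ remain.
Put 3 m³ in container 2; 0 m³ remain.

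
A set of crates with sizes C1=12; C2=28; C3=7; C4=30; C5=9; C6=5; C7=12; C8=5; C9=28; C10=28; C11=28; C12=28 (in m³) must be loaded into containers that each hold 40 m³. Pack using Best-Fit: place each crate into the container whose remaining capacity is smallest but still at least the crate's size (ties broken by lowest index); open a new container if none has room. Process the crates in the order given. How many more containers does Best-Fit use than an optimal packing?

Best-Fit: [12,28] [7,30] [9,5,12,5] [28] [28] [28] [28] → 7 containers.
Total size 220 m³; any packing needs at least ⌈220/40⌉ = 6 containers.
An optimal packing achieves that bound: [30,9] [28,12] [28,12] [28,7,5] [28,5] [28] → 6 containers.
Excess: 7 − 6 = 1.

1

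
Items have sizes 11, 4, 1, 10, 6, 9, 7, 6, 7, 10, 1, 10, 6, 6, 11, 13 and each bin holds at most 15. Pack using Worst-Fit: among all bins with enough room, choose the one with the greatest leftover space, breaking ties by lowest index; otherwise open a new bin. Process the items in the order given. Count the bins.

10 bins

Put 11 in bin 1; 4 remain.
Put 4 in bin 1; 0 remain.
Put 1 in bin 2; 14 remain.
Put 10 in bin 2; 4 remain.
Put 6 in bin 3; 9 remain.
Put 9 in bin 3; 0 remain.
Put 7 in bin 4; 8 remain.
Put 6 in bin 4; 2 remain.
Put 7 in bin 5; 8 remain.
Put 10 in bin 6; 5 remain.
Put 1 in bin 5; 7 remain.
Put 10 in bin 7; 5 remain.
Put 6 in bin 5; 1 remain.
Put 6 in bin 8; 9 remain.
Put 11 in bin 9; 4 remain.
Put 13 in bin 10; 2 remain.
Final bins: [11,4] [1,10] [6,9] [7,6] [7,1,6] [10] [10] [6] [11] [13].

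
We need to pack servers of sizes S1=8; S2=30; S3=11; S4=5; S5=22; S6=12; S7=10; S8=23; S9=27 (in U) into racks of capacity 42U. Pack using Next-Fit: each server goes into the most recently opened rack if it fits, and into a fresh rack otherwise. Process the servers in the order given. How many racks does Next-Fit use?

S1 (8U) → rack 1 (remaining 34U)
S2 (30U) → rack 1 (remaining 4U)
S3 (11U) → rack 2 (remaining 31U)
S4 (5U) → rack 2 (remaining 26U)
S5 (22U) → rack 2 (remaining 4U)
S6 (12U) → rack 3 (remaining 30U)
S7 (10U) → rack 3 (remaining 20U)
S8 (23U) → rack 4 (remaining 19U)
S9 (27U) → rack 5 (remaining 15U)

5 racks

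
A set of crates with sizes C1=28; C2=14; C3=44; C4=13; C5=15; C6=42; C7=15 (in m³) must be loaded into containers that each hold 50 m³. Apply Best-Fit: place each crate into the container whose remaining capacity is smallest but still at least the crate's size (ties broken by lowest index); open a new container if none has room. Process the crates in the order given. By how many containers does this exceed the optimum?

0

Best-Fit: [28,14] [44] [13,15,15] [42] → 4 containers.
Total size 171 m³; any packing needs at least ⌈171/50⌉ = 4 containers.
So 4 is already optimal.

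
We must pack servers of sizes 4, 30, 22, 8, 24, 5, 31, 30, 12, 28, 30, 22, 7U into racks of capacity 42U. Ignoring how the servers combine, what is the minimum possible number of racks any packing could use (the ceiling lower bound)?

Total size = 4 + 30 + 22 + 8 + 24 + 5 + 31 + 30 + 12 + 28 + 30 + 22 + 7 = 253U.
⌈253 / 42⌉ = 7.

7 racks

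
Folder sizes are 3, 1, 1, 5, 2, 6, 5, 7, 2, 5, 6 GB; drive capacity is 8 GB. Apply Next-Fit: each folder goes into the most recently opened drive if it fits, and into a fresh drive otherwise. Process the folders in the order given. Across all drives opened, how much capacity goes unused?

3 GB → drive 1 (remaining 5 GB)
1 GB → drive 1 (remaining 4 GB)
1 GB → drive 1 (remaining 3 GB)
5 GB → drive 2 (remaining 3 GB)
2 GB → drive 2 (remaining 1 GB)
6 GB → drive 3 (remaining 2 GB)
5 GB → drive 4 (remaining 3 GB)
7 GB → drive 5 (remaining 1 GB)
2 GB → drive 6 (remaining 6 GB)
5 GB → drive 6 (remaining 1 GB)
6 GB → drive 7 (remaining 2 GB)
7 drives × 8 GB = 56 GB; used 43 GB; unused 13 GB.

13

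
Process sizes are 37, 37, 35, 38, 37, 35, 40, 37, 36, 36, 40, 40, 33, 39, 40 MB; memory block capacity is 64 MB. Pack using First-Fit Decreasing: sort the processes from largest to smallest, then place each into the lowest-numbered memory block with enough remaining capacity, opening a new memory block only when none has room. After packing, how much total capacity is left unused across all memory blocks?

Sorted descending: 40, 40, 40, 40, 39, 38, 37, 37, 37, 37, 36, 36, 35, 35, 33.
Put 40 MB in memory block 1; 24 MB remain.
Put 40 MB in memory block 2; 24 MB remain.
Put 40 MB in memory block 3; 24 MB remain.
Put 40 MB in memory block 4; 24 MB remain.
Put 39 MB in memory block 5; 25 MB remain.
Put 38 MB in memory block 6; 26 MB remain.
Put 37 MB in memory block 7; 27 MB remain.
Put 37 MB in memory block 8; 27 MB remain.
Put 37 MB in memory block 9; 27 MB remain.
Put 37 MB in memory block 10; 27 MB remain.
Put 36 MB in memory block 11; 28 MB remain.
Put 36 MB in memory block 12; 28 MB remain.
Put 35 MB in memory block 13; 29 MB remain.
Put 35 MB in memory block 14; 29 MB remain.
Put 33 MB in memory block 15; 31 MB remain.
15 memory blocks × 64 MB = 960 MB; used 560 MB; unused 400 MB.

400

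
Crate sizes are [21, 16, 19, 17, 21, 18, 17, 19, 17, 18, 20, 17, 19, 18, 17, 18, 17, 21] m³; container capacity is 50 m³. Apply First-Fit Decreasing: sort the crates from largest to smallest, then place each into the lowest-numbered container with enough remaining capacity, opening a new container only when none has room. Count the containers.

Sorted descending: 21, 21, 21, 20, 19, 19, 19, 18, 18, 18, 18, 17, 17, 17, 17, 17, 17, 16.
21 m³ → container 1 (remaining 29 m³)
21 m³ → container 1 (remaining 8 m³)
21 m³ → container 2 (remaining 29 m³)
20 m³ → container 2 (remaining 9 m³)
19 m³ → container 3 (remaining 31 m³)
19 m³ → container 3 (remaining 12 m³)
19 m³ → container 4 (remaining 31 m³)
18 m³ → container 4 (remaining 13 m³)
18 m³ → container 5 (remaining 32 m³)
18 m³ → container 5 (remaining 14 m³)
18 m³ → container 6 (remaining 32 m³)
17 m³ → container 6 (remaining 15 m³)
17 m³ → container 7 (remaining 33 m³)
17 m³ → container 7 (remaining 16 m³)
17 m³ → container 8 (remaining 33 m³)
17 m³ → container 8 (remaining 16 m³)
17 m³ → container 9 (remaining 33 m³)
16 m³ → container 7 (remaining 0 m³)

9 containers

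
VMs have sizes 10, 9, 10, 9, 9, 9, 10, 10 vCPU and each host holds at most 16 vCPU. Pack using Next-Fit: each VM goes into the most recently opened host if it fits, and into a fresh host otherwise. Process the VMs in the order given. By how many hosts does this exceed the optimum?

0

Next-Fit: [10] [9] [10] [9] [9] [9] [10] [10] → 8 hosts.
8 VMs exceed 8 vCPU (half the capacity), and no two of those can share a host, so at least 8 hosts are needed.
So 8 is already optimal.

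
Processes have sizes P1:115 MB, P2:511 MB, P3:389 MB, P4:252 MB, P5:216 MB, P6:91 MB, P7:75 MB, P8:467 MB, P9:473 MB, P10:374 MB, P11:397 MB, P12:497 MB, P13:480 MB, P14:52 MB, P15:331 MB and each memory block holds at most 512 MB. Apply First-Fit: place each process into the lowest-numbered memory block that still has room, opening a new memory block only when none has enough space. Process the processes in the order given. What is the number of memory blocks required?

11 memory blocks

P1 (115 MB) → memory block 1 (remaining 397 MB)
P2 (511 MB) → memory block 2 (remaining 1 MB)
P3 (389 MB) → memory block 1 (remaining 8 MB)
P4 (252 MB) → memory block 3 (remaining 260 MB)
P5 (216 MB) → memory block 3 (remaining 44 MB)
P6 (91 MB) → memory block 4 (remaining 421 MB)
P7 (75 MB) → memory block 4 (remaining 346 MB)
P8 (467 MB) → memory block 5 (remaining 45 MB)
P9 (473 MB) → memory block 6 (remaining 39 MB)
P10 (374 MB) → memory block 7 (remaining 138 MB)
P11 (397 MB) → memory block 8 (remaining 115 MB)
P12 (497 MB) → memory block 9 (remaining 15 MB)
P13 (480 MB) → memory block 10 (remaining 32 MB)
P14 (52 MB) → memory block 4 (remaining 294 MB)
P15 (331 MB) → memory block 11 (remaining 181 MB)
Final memory blocks: [115,389] [511] [252,216] [91,75,52] [467] [473] [374] [397] [497] [480] [331].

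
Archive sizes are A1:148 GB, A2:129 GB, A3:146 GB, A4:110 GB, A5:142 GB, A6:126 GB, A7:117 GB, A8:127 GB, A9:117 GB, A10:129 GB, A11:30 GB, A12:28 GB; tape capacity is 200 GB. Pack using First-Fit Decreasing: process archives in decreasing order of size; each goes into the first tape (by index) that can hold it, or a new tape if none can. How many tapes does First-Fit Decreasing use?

10

Sorted descending: 148, 146, 142, 129, 129, 127, 126, 117, 117, 110, 30, 28.
Put 148 GB in tape 1; 52 GB remain.
Put 146 GB in tape 2; 54 GB remain.
Put 142 GB in tape 3; 58 GB remain.
Put 129 GB in tape 4; 71 GB remain.
Put 129 GB in tape 5; 71 GB remain.
Put 127 GB in tape 6; 73 GB remain.
Put 126 GB in tape 7; 74 GB remain.
Put 117 GB in tape 8; 83 GB remain.
Put 117 GB in tape 9; 83 GB remain.
Put 110 GB in tape 10; 90 GB remain.
Put 30 GB in tape 1; 22 GB remain.
Put 28 GB in tape 2; 26 GB remain.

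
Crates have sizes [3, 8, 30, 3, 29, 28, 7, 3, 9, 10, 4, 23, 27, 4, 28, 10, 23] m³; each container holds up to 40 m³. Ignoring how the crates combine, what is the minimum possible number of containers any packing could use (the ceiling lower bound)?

7

Total size = 3 + 8 + 30 + 3 + 29 + 28 + 7 + 3 + 9 + 10 + 4 + 23 + 27 + 4 + 28 + 10 + 23 = 249 m³.
⌈249 / 40⌉ = 7.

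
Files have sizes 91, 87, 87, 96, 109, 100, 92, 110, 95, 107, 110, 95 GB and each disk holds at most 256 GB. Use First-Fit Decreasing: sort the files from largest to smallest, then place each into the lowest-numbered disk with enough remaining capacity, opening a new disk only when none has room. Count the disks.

Sorted descending: 110, 110, 109, 107, 100, 96, 95, 95, 92, 91, 87, 87.
Put 110 GB in disk 1; 146 GB remain.
Put 110 GB in disk 1; 36 GB remain.
Put 109 GB in disk 2; 147 GB remain.
Put 107 GB in disk 2; 40 GB remain.
Put 100 GB in disk 3; 156 GB remain.
Put 96 GB in disk 3; 60 GB remain.
Put 95 GB in disk 4; 161 GB remain.
Put 95 GB in disk 4; 66 GB remain.
Put 92 GB in disk 5; 164 GB remain.
Put 91 GB in disk 5; 73 GB remain.
Put 87 GB in disk 6; 169 GB remain.
Put 87 GB in disk 6; 82 GB remain.
Final disks: [110,110] [109,107] [100,96] [95,95] [92,91] [87,87].

6 disks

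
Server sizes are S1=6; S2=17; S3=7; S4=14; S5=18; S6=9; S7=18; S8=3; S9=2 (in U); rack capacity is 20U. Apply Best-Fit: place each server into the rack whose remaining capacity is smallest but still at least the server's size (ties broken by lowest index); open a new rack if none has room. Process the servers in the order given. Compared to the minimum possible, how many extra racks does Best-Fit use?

Best-Fit: [6,7] [17,3] [14] [18,2] [9] [18] → 6 racks.
Total size 94U; any packing needs at least ⌈94/20⌉ = 5 racks.
An optimal packing achieves that bound: [18,2] [18] [17,3] [14,6] [9,7] → 5 racks.
Excess: 6 − 5 = 1.

1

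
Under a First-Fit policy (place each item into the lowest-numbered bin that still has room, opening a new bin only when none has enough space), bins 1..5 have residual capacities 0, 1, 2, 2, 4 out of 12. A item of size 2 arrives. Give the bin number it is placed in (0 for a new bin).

Bins with room: bin 3 (2), bin 4 (2), bin 5 (4).
The first with room is bin 3.

3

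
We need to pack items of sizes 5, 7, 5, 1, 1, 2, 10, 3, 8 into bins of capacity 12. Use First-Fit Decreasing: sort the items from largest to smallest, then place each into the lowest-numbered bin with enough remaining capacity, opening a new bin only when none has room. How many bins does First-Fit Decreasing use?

Sorted descending: 10, 8, 7, 5, 5, 3, 2, 1, 1.
Put 10 in bin 1; 2 remain.
Put 8 in bin 2; 4 remain.
Put 7 in bin 3; 5 remain.
Put 5 in bin 3; 0 remain.
Put 5 in bin 4; 7 remain.
Put 3 in bin 2; 1 remain.
Put 2 in bin 1; 0 remain.
Put 1 in bin 2; 0 remain.
Put 1 in bin 4; 6 remain.

4 bins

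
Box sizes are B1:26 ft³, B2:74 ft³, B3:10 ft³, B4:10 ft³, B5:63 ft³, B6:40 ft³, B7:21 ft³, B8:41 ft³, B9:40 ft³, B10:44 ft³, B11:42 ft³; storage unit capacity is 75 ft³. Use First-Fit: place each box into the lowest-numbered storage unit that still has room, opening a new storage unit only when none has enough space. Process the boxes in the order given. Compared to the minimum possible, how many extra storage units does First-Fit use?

1

First-Fit: [26,10,10,21] [74] [63] [40] [41] [40] [44] [42] → 8 storage units.
7 boxes exceed 37.5 ft³ (half the capacity), and no two of those can share a storage unit, so at least 7 storage units are needed.
An optimal packing achieves that bound: [74] [63,10] [44,26] [42,21,10] [41] [40] [40] → 7 storage units.
Excess: 8 − 7 = 1.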